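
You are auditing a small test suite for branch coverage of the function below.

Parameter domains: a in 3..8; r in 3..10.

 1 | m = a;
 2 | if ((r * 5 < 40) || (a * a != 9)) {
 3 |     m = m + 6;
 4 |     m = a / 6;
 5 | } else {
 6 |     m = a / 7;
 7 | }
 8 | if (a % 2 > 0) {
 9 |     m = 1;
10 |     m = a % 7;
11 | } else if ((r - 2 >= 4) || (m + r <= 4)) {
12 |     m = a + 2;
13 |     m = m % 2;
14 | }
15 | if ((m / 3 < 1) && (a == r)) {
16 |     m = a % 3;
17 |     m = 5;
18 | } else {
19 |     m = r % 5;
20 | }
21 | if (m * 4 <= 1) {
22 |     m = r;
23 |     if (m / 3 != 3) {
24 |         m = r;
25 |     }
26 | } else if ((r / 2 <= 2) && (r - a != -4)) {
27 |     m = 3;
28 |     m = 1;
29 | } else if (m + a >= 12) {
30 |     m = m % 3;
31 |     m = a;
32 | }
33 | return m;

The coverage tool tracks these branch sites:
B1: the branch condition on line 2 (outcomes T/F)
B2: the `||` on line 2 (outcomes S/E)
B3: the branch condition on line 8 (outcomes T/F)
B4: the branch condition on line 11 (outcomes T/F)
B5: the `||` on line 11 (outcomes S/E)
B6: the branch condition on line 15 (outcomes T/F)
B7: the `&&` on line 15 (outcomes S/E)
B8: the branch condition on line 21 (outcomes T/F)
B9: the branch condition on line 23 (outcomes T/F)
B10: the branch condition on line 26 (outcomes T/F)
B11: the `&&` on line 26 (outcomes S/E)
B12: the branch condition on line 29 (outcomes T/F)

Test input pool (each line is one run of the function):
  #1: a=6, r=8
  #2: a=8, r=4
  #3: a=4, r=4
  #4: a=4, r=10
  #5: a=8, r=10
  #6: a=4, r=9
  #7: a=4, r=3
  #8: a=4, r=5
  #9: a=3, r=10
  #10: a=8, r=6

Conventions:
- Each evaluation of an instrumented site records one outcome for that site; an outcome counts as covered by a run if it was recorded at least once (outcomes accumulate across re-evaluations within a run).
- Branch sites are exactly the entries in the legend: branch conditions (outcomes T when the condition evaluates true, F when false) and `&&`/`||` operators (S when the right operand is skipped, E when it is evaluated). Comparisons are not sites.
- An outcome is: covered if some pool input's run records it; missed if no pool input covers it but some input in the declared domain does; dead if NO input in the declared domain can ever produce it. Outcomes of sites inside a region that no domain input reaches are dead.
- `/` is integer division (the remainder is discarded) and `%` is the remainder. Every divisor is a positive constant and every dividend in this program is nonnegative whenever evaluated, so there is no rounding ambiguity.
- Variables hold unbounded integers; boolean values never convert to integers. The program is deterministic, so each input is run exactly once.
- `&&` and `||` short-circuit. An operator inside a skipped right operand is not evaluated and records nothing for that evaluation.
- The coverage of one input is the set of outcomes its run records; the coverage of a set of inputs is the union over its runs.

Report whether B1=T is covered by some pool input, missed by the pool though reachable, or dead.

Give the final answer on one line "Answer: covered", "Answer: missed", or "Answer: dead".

B1=T is recorded by pool input(s) 1, 2, 3, 4, 5, 6, 7, 8, 10 -> covered

Answer: covered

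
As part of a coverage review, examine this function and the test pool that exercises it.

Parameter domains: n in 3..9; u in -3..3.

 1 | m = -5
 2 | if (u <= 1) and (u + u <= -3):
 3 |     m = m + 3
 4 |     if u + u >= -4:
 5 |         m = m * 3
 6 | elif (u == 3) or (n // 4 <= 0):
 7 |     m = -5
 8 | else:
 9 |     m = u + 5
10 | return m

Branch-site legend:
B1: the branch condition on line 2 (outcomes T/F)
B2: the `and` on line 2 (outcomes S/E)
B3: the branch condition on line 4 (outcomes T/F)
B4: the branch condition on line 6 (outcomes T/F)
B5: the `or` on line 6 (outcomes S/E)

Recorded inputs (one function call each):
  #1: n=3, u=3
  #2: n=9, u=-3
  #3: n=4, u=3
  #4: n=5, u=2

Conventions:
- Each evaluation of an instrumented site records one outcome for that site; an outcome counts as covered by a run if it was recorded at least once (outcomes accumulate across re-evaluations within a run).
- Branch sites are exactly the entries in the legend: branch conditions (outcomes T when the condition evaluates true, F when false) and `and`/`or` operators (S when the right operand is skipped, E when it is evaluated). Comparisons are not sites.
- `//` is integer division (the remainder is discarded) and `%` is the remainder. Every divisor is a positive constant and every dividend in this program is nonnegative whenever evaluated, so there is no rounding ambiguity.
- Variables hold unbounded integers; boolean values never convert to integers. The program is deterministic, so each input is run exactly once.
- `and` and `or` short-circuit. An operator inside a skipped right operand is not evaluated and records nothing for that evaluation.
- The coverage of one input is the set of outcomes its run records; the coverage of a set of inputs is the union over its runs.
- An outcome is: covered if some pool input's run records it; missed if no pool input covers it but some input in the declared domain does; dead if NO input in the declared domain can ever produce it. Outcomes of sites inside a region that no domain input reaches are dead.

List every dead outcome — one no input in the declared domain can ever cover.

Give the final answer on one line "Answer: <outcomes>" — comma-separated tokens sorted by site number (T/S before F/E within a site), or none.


exhaustive pass over the 49-input domain:
  reachable outcomes have witnesses, e.g. B1=T (e.g. n=3, u=-3), B1=F (e.g. n=3, u=-1), B2=S (e.g. n=3, u=2), B2=E (e.g. n=3, u=-3)
Answer: none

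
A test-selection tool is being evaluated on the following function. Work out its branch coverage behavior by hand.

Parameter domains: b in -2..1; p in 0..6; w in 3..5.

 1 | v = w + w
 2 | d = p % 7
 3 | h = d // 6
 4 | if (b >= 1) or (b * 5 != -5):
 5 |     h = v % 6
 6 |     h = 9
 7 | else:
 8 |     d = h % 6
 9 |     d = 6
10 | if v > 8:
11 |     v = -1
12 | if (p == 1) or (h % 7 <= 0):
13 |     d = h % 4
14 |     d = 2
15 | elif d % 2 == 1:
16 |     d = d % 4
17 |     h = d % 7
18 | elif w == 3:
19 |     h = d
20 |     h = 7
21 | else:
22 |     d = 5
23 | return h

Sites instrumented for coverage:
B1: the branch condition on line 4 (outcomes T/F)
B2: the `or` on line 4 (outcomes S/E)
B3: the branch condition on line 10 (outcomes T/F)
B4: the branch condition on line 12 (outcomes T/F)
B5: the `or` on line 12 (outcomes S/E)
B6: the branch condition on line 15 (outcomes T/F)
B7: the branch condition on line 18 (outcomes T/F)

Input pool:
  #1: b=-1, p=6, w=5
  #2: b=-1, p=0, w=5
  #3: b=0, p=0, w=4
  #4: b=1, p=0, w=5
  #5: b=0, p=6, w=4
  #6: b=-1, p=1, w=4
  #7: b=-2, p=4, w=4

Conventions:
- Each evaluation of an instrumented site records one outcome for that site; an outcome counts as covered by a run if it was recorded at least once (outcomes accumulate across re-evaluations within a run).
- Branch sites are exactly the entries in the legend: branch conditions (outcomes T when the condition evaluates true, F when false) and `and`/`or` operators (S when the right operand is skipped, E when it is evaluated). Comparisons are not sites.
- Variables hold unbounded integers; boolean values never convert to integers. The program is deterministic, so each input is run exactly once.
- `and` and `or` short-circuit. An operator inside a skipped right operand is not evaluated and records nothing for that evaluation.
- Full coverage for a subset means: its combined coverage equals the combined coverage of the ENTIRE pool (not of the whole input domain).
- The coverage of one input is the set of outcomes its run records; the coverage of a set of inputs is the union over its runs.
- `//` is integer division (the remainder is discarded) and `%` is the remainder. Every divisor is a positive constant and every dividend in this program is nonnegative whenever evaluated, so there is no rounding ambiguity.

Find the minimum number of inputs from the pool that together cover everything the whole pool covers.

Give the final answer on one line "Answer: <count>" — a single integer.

test 1 (b=-1, p=6, w=5) hits B1=F, B2=E, B3=T, B4=F, B5=E, B6=F, B7=F
test 2 (b=-1, p=0, w=5) hits B1=F, B2=E, B3=T, B4=T, B5=E
test 3 (b=0, p=0, w=4) hits B1=T, B2=E, B3=F, B4=F, B5=E, B6=F, B7=F
test 4 (b=1, p=0, w=5) hits B1=T, B2=S, B3=T, B4=F, B5=E, B6=F, B7=F
test 5 (b=0, p=6, w=4) hits B1=T, B2=E, B3=F, B4=F, B5=E, B6=F, B7=F
test 6 (b=-1, p=1, w=4) hits B1=F, B2=E, B3=F, B4=T, B5=S
test 7 (b=-2, p=4, w=4) hits B1=T, B2=E, B3=F, B4=F, B5=E, B6=F, B7=F
the full pool covers 12 outcomes: B1=T, B1=F, B2=S, B2=E, B3=T, B3=F, B4=T, B4=F, B5=S, B5=E, B6=F, B7=F
no size-1 subset reaches all 12 outcomes (best union: 7/12)
inputs {4, 6} (size 2) cover everything; no size-2 subset with a lexicographically smaller index list covers all 12

Answer: 2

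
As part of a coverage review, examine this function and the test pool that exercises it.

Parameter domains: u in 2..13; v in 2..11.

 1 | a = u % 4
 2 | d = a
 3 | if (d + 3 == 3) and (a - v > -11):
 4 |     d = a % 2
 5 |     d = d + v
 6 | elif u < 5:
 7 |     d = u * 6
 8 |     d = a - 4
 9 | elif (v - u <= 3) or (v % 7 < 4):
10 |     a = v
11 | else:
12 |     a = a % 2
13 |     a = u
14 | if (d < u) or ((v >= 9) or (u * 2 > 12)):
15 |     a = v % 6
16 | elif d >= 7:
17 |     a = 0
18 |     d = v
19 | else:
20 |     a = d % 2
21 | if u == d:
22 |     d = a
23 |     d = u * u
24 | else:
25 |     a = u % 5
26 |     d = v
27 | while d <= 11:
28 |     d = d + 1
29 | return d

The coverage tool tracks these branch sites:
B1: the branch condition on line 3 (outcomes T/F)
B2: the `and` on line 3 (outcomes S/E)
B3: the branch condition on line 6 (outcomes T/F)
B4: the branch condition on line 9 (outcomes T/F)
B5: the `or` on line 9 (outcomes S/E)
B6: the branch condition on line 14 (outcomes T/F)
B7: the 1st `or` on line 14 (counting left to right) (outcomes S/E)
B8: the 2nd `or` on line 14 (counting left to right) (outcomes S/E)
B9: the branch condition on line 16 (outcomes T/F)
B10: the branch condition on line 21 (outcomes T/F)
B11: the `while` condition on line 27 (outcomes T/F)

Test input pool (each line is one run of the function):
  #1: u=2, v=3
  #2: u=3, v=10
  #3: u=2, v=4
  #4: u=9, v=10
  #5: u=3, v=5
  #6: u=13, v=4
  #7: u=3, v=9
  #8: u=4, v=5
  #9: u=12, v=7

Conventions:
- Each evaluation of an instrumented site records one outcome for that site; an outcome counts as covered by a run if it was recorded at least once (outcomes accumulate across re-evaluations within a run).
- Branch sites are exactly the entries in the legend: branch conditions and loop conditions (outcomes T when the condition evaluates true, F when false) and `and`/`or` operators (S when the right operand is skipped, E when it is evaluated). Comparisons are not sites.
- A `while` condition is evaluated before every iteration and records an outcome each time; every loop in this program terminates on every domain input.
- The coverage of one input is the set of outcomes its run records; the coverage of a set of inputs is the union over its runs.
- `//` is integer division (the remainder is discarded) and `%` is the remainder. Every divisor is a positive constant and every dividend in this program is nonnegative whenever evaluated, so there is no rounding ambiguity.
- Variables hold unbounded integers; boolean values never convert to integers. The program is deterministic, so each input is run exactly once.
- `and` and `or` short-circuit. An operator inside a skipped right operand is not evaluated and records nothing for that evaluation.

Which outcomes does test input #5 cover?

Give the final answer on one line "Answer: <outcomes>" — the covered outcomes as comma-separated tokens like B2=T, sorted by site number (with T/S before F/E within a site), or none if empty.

Tracing the run of input #5 (u=3, v=5):
  B2->S, B1->F, B3->T, B7->S, B6->T, B10->F, B11->T, B11->T, B11->T, B11->T
  B11->T, B11->T, B11->T, B11->F
as a set, this run covers: B1=F, B2=S, B3=T, B6=T, B7=S, B10=F, B11=T, B11=F

Answer: B1=F, B2=S, B3=T, B6=T, B7=S, B10=F, B11=T, B11=F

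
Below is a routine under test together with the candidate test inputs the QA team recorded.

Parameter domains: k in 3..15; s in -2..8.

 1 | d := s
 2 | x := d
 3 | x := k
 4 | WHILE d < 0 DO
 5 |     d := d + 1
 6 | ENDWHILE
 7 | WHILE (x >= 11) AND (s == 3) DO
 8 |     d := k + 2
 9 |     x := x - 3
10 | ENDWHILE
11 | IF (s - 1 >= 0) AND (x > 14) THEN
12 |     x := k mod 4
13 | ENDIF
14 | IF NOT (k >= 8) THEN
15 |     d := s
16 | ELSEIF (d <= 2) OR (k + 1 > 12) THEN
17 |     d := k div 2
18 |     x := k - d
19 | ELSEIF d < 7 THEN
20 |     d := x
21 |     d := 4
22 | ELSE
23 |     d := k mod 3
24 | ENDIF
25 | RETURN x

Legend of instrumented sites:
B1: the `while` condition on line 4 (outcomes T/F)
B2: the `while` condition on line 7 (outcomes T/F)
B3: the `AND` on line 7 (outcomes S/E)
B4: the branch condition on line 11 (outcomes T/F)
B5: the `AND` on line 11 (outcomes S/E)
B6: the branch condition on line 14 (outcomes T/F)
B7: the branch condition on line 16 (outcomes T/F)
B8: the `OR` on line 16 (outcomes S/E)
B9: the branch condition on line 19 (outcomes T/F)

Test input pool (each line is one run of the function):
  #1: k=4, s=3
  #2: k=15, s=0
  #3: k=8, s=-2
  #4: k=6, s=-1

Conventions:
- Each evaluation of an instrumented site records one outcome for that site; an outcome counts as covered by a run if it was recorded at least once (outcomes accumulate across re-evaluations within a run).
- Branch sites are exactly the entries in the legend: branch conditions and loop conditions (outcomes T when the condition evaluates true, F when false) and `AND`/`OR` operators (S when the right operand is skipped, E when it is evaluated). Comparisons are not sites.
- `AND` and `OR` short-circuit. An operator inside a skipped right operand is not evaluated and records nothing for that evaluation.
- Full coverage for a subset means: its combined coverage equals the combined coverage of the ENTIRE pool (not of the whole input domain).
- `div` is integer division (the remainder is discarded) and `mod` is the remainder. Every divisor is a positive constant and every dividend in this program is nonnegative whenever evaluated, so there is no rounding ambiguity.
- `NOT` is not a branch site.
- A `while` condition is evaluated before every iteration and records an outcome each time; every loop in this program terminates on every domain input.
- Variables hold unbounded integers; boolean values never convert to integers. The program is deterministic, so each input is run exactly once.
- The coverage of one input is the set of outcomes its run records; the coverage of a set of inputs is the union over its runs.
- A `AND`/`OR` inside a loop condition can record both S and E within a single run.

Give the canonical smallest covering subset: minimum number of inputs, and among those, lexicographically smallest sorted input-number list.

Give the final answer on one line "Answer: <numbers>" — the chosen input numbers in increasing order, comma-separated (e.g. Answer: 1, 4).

run #1 (k=4, s=3) records B1=F, B2=F, B3=S, B4=F, B5=E, B6=T
run #2 (k=15, s=0) records B1=F, B2=F, B3=E, B4=F, B5=S, B6=F, B7=T, B8=S
run #3 (k=8, s=-2) records B1=T, B1=F, B2=F, B3=S, B4=F, B5=S, B6=F, B7=T, B8=S
run #4 (k=6, s=-1) records B1=T, B1=F, B2=F, B3=S, B4=F, B5=S, B6=T
the full pool covers 12 outcomes: B1=T, B1=F, B2=F, B3=S, B3=E, B4=F, B5=S, B5=E, B6=T, B6=F, B7=T, B8=S
every size-1 subset falls short of the 12 outcomes (best: 9/12)
every size-2 subset falls short of the 12 outcomes (best: 11/12)
size 3: inputs {1, 2, 3} cover all 12 outcomes, and no lexicographically smaller subset of this size does

Answer: 1, 2, 3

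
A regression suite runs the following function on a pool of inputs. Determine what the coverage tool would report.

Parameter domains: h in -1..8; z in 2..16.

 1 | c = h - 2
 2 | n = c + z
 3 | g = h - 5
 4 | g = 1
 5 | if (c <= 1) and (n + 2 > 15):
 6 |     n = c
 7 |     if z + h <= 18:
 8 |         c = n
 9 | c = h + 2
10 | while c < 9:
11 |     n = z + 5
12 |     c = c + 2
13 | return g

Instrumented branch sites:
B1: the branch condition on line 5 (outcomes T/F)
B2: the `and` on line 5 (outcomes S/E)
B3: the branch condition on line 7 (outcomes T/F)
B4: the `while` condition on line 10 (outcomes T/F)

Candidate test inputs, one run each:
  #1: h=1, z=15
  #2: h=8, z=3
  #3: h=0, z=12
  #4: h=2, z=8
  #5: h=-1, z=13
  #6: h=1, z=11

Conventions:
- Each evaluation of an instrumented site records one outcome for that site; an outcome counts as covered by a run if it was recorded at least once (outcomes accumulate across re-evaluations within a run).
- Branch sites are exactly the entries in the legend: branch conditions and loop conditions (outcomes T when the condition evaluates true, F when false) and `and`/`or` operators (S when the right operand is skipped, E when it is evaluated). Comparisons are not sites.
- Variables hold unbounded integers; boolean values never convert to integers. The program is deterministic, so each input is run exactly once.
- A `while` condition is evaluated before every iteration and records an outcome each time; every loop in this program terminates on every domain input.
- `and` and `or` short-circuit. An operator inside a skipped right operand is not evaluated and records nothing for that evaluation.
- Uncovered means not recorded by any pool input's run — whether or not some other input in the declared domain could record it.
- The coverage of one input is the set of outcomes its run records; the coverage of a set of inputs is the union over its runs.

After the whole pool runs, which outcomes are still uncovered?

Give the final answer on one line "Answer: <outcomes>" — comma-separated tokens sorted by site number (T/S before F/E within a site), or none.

input #1 (h=1, z=15): events B2->E, B1->T, B3->T, B4->T, B4->T, B4->T, B4->F; covers B1=T, B2=E, B3=T, B4=T, B4=F
input #2 (h=8, z=3): events B2->S, B1->F, B4->F; covers B1=F, B2=S, B4=F
input #3 (h=0, z=12): events B2->E, B1->F, B4->T, B4->T, B4->T, B4->T, B4->F; covers B1=F, B2=E, B4=T, B4=F
input #4 (h=2, z=8): events B2->E, B1->F, B4->T, B4->T, B4->T, B4->F; covers B1=F, B2=E, B4=T, B4=F
input #5 (h=-1, z=13): events B2->E, B1->F, B4->T, B4->T, B4->T, B4->T, B4->F; covers B1=F, B2=E, B4=T, B4=F
input #6 (h=1, z=11): events B2->E, B1->F, B4->T, B4->T, B4->T, B4->F; covers B1=F, B2=E, B4=T, B4=F
union over the pool: B1=T, B1=F, B2=S, B2=E, B3=T, B4=T, B4=F
uncovered (1 of 8): B3=F

Answer: B3=F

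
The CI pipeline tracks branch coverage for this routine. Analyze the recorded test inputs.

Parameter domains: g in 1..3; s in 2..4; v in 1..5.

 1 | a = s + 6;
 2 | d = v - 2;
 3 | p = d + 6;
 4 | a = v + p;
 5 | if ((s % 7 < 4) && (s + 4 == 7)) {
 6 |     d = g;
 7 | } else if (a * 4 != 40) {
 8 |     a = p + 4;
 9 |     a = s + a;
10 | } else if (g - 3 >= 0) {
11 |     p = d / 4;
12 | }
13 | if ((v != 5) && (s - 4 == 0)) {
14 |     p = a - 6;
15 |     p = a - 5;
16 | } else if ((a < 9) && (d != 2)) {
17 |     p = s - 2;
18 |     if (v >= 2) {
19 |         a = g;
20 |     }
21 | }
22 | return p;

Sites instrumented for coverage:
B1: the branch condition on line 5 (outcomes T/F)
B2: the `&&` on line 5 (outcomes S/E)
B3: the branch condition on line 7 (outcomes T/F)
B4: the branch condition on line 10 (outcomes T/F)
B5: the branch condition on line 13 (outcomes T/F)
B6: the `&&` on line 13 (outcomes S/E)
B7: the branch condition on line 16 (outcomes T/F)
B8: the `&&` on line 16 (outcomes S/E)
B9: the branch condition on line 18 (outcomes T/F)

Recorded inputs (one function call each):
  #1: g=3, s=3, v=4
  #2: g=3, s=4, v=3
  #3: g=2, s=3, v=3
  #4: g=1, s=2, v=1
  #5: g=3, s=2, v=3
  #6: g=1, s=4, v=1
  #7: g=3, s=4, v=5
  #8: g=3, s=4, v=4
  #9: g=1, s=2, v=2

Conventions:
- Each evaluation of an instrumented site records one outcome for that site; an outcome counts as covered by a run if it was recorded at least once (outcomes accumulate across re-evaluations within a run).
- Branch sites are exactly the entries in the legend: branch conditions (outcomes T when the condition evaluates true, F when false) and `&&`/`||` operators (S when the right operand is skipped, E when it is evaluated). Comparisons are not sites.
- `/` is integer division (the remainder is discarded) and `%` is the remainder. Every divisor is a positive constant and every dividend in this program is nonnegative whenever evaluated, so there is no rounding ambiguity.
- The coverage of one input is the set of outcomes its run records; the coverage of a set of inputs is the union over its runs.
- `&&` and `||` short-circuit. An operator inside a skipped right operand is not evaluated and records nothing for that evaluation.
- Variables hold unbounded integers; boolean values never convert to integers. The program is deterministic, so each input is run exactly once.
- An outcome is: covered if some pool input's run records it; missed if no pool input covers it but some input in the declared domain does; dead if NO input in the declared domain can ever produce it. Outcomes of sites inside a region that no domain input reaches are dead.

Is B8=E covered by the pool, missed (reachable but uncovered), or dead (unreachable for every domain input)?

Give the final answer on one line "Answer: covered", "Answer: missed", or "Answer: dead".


no pool input records B8=E
but domain input (g=1, s=3, v=1) does record it -> reachable, so missed
Answer: missed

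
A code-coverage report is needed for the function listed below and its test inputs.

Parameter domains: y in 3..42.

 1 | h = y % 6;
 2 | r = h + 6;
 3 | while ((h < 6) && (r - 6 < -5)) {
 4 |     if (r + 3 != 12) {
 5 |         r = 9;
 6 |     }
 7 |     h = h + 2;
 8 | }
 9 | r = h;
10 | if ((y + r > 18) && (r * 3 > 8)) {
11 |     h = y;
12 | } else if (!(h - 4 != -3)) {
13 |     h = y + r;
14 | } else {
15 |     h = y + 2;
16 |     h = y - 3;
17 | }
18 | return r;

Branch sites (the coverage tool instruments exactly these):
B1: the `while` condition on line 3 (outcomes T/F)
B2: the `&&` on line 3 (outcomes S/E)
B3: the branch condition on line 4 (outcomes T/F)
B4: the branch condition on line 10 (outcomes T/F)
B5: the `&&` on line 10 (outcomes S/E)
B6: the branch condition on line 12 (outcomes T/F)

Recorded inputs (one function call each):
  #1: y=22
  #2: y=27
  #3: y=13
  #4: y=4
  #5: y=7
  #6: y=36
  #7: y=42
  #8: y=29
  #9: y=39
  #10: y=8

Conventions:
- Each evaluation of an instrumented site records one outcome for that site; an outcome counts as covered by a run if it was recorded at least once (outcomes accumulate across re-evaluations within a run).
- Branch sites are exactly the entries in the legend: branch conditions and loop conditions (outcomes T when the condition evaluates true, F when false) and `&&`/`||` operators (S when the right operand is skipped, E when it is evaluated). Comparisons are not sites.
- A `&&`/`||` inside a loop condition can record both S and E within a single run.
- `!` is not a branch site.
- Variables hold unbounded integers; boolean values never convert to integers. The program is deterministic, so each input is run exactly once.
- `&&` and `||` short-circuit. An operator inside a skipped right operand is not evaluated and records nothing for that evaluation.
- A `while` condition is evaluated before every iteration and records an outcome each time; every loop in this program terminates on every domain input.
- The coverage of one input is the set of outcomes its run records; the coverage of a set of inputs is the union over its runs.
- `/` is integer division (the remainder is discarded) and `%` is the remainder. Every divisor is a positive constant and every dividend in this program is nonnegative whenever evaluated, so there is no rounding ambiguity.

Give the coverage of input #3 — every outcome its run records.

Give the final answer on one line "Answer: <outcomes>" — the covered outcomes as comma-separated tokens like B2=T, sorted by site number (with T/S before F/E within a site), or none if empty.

Event log for input #3 (y=13):
  B2->E, B1->F, B5->S, B4->F, B6->T
distinct outcomes covered: B1=F, B2=E, B4=F, B5=S, B6=T

Answer: B1=F, B2=E, B4=F, B5=S, B6=T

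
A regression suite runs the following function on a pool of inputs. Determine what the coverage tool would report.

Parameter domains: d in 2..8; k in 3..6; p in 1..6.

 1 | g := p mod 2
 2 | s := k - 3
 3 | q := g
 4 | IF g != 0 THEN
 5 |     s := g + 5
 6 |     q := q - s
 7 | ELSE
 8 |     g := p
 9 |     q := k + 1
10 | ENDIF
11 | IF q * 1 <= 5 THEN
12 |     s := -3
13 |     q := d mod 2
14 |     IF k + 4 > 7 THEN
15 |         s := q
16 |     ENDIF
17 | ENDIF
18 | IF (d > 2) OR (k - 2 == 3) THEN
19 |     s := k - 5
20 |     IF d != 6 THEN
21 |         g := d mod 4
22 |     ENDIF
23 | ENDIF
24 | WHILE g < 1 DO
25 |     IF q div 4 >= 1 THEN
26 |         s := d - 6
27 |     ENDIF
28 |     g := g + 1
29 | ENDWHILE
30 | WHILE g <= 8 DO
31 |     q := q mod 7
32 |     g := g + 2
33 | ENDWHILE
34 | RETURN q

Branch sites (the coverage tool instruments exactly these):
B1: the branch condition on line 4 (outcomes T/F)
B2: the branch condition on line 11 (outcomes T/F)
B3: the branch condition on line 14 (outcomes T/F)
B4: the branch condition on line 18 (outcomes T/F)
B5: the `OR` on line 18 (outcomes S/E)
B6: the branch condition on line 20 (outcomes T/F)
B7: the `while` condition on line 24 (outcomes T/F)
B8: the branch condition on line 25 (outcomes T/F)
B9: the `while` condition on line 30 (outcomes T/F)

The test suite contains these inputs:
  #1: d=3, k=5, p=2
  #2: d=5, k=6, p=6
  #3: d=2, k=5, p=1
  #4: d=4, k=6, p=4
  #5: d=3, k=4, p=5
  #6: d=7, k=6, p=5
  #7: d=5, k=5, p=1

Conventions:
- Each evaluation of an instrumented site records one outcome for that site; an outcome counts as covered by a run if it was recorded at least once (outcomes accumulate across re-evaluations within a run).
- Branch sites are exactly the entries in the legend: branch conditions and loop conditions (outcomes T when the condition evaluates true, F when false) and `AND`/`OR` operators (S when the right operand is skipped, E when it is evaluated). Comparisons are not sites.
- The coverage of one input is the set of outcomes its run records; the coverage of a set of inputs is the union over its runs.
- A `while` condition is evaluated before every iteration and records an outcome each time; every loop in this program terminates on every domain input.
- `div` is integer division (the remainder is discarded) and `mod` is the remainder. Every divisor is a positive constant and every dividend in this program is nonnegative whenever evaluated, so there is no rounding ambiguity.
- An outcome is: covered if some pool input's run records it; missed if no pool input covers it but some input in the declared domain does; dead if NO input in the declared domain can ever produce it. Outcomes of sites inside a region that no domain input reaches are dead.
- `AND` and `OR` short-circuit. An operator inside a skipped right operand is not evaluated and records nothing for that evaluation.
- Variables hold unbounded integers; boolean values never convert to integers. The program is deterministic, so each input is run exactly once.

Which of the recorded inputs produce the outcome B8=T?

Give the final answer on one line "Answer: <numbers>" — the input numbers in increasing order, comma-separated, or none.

input #1 (d=3, k=5, p=2): does not produce B8=T
input #2 (d=5, k=6, p=6): does not produce B8=T
input #3 (d=2, k=5, p=1): does not produce B8=T
input #4 (d=4, k=6, p=4): produces B8=T
input #5 (d=3, k=4, p=5): does not produce B8=T
input #6 (d=7, k=6, p=5): does not produce B8=T
input #7 (d=5, k=5, p=1): does not produce B8=T

Answer: 4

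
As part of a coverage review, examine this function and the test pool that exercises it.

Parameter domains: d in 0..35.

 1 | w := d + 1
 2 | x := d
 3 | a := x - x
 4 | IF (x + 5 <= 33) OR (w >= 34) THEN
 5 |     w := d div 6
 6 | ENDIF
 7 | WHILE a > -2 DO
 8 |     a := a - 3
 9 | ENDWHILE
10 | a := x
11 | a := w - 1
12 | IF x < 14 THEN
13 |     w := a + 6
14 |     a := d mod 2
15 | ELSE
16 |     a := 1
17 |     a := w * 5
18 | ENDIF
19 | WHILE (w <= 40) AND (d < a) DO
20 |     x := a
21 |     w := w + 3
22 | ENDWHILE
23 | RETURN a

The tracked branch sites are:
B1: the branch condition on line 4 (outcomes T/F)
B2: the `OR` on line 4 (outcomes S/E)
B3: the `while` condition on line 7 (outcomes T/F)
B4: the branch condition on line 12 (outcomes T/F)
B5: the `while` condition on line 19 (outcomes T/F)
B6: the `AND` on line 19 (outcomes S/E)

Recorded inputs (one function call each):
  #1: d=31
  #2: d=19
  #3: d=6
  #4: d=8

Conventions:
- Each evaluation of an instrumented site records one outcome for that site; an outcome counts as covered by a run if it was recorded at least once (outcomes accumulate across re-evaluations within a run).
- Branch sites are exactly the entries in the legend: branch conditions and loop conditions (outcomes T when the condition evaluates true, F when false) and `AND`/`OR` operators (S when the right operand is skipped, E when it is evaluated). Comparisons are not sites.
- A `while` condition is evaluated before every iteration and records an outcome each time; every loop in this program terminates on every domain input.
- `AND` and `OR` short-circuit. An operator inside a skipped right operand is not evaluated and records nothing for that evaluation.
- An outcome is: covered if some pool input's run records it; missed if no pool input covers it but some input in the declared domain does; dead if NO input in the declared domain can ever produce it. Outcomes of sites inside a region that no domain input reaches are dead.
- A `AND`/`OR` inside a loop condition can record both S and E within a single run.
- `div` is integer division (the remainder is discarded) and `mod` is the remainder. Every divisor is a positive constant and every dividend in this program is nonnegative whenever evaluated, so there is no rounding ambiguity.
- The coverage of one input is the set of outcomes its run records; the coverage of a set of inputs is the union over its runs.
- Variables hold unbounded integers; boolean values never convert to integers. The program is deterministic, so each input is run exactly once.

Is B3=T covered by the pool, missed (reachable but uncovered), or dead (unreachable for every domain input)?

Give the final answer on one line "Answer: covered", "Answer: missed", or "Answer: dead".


B3=T is recorded by pool input(s) 1, 2, 3, 4 -> covered
Answer: covered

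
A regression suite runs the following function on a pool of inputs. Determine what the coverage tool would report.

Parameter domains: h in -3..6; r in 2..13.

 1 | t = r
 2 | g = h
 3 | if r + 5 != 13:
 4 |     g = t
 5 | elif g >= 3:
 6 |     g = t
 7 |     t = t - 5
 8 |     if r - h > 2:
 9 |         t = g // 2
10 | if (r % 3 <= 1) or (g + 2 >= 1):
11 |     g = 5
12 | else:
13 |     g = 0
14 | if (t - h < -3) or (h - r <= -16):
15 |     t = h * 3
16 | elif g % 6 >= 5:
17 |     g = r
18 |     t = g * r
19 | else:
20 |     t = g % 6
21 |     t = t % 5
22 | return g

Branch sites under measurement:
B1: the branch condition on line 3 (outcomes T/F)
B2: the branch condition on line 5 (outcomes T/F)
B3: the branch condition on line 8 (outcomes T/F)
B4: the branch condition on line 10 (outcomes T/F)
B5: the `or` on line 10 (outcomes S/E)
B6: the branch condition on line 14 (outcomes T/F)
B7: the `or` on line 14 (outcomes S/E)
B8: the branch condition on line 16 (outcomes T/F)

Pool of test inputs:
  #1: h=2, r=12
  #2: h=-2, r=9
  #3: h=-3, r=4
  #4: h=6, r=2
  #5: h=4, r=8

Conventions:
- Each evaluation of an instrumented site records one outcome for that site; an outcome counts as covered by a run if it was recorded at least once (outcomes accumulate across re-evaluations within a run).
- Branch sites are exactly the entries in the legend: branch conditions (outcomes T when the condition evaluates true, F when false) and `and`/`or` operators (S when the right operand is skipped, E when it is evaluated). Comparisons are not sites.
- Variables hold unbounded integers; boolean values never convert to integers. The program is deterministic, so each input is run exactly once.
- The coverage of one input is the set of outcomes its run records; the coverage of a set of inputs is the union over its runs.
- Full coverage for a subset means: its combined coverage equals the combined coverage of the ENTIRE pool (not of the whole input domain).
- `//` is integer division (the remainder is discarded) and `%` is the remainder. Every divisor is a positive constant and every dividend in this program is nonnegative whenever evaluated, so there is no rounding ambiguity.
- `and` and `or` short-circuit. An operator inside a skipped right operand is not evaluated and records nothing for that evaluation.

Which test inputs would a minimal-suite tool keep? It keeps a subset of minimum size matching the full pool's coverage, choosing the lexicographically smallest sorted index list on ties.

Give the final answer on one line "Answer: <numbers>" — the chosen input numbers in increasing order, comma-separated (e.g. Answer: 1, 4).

run #1 (h=2, r=12) runs B1->T, B5->S, B4->T, B7->E, B6->F, B8->T; records B1=T, B4=T, B5=S, B6=F, B7=E, B8=T
run #2 (h=-2, r=9) runs B1->T, B5->S, B4->T, B7->E, B6->F, B8->T; records B1=T, B4=T, B5=S, B6=F, B7=E, B8=T
run #3 (h=-3, r=4) runs B1->T, B5->S, B4->T, B7->E, B6->F, B8->T; records B1=T, B4=T, B5=S, B6=F, B7=E, B8=T
run #4 (h=6, r=2) runs B1->T, B5->E, B4->T, B7->S, B6->T; records B1=T, B4=T, B5=E, B6=T, B7=S
run #5 (h=4, r=8) runs B1->F, B2->T, B3->T, B5->E, B4->T, B7->E, B6->F, B8->T; records B1=F, B2=T, B3=T, B4=T, B5=E, B6=F, B7=E, B8=T
union over all inputs: B1=T, B1=F, B2=T, B3=T, B4=T, B5=S, B5=E, B6=T, B6=F, B7=S, B7=E, B8=T (12 outcomes)
checked all size-1 subsets: none covers 12 outcomes (max 8/12)
checked all size-2 subsets: none covers 12 outcomes (max 11/12)
inputs {1, 4, 5} (size 3) cover everything; no size-3 subset with a lexicographically smaller index list covers all 12

Answer: 1, 4, 5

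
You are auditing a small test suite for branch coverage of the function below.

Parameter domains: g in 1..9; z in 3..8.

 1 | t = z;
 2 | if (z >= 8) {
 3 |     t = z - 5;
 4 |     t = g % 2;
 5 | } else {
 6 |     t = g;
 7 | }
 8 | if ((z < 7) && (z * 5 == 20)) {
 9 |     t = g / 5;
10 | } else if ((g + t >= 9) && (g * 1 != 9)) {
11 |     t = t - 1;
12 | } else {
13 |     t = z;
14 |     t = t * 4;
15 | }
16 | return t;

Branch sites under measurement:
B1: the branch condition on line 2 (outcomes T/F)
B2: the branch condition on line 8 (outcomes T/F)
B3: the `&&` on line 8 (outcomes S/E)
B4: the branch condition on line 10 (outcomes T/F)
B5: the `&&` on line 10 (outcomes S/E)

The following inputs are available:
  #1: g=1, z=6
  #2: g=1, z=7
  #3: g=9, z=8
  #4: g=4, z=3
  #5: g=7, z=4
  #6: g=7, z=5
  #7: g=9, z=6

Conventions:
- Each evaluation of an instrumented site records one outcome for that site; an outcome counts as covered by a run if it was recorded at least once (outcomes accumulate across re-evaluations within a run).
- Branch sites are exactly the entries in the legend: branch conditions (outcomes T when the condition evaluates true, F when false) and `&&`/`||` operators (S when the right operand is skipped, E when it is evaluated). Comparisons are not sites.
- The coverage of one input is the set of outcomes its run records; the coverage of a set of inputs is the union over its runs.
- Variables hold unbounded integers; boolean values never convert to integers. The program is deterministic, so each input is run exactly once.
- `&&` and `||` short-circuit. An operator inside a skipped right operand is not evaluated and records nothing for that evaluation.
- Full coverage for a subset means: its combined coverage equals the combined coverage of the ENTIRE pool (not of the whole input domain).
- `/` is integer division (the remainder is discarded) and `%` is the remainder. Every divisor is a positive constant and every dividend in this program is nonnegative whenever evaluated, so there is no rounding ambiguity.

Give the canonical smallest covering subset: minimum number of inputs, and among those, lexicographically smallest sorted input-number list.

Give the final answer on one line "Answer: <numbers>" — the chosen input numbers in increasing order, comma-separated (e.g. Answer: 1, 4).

input #1 (g=1, z=6): events B1->F, B3->E, B2->F, B5->S, B4->F; covers B1=F, B2=F, B3=E, B4=F, B5=S
input #2 (g=1, z=7): events B1->F, B3->S, B2->F, B5->S, B4->F; covers B1=F, B2=F, B3=S, B4=F, B5=S
input #3 (g=9, z=8): events B1->T, B3->S, B2->F, B5->E, B4->F; covers B1=T, B2=F, B3=S, B4=F, B5=E
input #4 (g=4, z=3): events B1->F, B3->E, B2->F, B5->S, B4->F; covers B1=F, B2=F, B3=E, B4=F, B5=S
input #5 (g=7, z=4): events B1->F, B3->E, B2->T; covers B1=F, B2=T, B3=E
input #6 (g=7, z=5): events B1->F, B3->E, B2->F, B5->E, B4->T; covers B1=F, B2=F, B3=E, B4=T, B5=E
input #7 (g=9, z=6): events B1->F, B3->E, B2->F, B5->E, B4->F; covers B1=F, B2=F, B3=E, B4=F, B5=E
union over all inputs: B1=T, B1=F, B2=T, B2=F, B3=S, B3=E, B4=T, B4=F, B5=S, B5=E (10 outcomes)
every size-1 subset falls short of the 10 outcomes (best: 5/10)
every size-2 subset falls short of the 10 outcomes (best: 8/10)
every size-3 subset falls short of the 10 outcomes (best: 9/10)
the canonical winner is {1, 3, 5, 6}: size 4, full 10-outcome coverage, earliest index list among size-4 covers

Answer: 1, 3, 5, 6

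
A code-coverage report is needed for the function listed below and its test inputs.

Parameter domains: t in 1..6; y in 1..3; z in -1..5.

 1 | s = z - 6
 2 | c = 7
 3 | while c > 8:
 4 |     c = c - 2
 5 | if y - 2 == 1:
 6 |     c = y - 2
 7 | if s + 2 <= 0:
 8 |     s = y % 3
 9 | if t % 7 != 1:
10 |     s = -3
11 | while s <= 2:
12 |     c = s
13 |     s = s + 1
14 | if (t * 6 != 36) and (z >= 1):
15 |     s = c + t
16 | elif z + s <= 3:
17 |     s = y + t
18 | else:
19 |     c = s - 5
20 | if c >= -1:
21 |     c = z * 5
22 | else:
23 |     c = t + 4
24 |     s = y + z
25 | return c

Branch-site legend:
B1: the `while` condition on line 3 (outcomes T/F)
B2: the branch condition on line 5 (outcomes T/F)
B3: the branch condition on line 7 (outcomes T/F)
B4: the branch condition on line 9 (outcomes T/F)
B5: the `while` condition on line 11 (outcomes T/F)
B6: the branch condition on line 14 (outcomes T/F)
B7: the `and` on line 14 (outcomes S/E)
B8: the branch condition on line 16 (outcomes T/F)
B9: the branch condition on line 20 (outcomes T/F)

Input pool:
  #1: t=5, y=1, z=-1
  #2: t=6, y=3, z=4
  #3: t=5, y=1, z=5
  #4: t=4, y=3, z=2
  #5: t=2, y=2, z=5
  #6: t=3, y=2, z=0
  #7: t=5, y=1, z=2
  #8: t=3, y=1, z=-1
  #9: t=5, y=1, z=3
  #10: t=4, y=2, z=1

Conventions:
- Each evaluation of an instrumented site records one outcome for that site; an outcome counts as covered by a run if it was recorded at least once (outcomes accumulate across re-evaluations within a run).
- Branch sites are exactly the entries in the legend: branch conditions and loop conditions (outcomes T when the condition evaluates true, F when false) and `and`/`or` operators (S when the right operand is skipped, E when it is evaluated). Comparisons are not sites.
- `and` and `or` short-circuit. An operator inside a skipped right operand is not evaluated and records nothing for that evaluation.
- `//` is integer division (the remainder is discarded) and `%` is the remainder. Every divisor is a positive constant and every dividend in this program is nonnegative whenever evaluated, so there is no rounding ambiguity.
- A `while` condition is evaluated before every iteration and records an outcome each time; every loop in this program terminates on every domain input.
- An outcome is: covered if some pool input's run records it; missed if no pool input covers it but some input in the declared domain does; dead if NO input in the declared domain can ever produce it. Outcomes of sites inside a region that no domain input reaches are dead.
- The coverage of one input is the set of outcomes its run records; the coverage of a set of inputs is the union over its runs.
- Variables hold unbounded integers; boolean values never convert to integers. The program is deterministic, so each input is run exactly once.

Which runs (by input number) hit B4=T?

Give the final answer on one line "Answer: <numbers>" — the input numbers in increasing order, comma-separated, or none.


input #1 (t=5, y=1, z=-1): produces B4=T
input #2 (t=6, y=3, z=4): produces B4=T
input #3 (t=5, y=1, z=5): produces B4=T
input #4 (t=4, y=3, z=2): produces B4=T
input #5 (t=2, y=2, z=5): produces B4=T
input #6 (t=3, y=2, z=0): produces B4=T
input #7 (t=5, y=1, z=2): produces B4=T
input #8 (t=3, y=1, z=-1): produces B4=T
input #9 (t=5, y=1, z=3): produces B4=T
input #10 (t=4, y=2, z=1): produces B4=T
Answer: 1, 2, 3, 4, 5, 6, 7, 8, 9, 10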